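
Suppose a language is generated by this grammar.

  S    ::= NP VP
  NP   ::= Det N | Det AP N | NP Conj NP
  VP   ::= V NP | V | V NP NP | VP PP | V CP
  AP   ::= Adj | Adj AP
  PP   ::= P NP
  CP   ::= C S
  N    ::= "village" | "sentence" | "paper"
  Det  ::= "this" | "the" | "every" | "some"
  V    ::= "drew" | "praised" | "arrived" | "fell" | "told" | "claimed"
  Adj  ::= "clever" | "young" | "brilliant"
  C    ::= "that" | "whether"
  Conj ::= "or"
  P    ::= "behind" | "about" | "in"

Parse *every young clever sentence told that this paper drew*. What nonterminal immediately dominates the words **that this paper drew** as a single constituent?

S
  NP
    Det: every
    AP
      Adj: young
      AP
        Adj: clever
    N: sentence
  VP
    V: told
    CP
      C: that
      S
        NP
          Det: this
          N: paper
        VP
          V: drew
The span 'that this paper drew' is the CP node built by CP → C S.

CP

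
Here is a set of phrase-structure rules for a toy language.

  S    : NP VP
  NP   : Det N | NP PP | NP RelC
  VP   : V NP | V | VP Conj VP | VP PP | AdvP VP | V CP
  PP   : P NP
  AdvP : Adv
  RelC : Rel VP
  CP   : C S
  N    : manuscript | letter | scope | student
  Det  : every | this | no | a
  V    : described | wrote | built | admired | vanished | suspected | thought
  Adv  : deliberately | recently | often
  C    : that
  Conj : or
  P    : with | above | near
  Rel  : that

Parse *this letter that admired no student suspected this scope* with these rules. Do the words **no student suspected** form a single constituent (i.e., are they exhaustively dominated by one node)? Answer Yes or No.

[S [NP [NP [Det this] [N letter]] [RelC [Rel that] [VP [V admired] [NP [Det no] [N student]]]]] [VP [V suspected] [NP [Det this] [N scope]]]]
The smallest constituent containing 'no student suspected' is the S spanning 'this letter that admired no student suspected this scope'; no single node in the tree dominates exactly the given words.

No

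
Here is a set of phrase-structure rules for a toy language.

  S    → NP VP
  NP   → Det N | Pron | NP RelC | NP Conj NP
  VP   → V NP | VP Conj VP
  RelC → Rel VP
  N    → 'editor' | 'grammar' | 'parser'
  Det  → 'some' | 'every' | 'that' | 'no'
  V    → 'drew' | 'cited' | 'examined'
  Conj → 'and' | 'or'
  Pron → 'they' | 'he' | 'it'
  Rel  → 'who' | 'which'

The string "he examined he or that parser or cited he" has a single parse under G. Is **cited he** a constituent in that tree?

[S [NP [Pron he]] [VP [VP [V examined] [NP [NP [Pron he]] [Conj or] [NP [Det that] [N parser]]]] [Conj or] [VP [V cited] [NP [Pron he]]]]]
The words 'cited he' are exhaustively dominated by a single VP node (built by VP → V NP), so they form a constituent.

Yes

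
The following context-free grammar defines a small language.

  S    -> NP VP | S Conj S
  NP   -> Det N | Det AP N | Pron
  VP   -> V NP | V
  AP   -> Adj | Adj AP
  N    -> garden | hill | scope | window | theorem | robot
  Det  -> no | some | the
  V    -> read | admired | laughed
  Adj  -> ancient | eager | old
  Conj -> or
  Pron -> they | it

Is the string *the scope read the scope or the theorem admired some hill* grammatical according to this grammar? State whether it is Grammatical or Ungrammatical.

S
  S
    NP
      Det: the
      N: scope
    VP
      V: read
      NP
        Det: the
        N: scope
  Conj: or
  S
    NP
      Det: the
      N: theorem
    VP
      V: admired
      NP
        Det: some
        N: hill
The bracketing above is licensed at every node by one of the given productions, with S at the root.

Grammatical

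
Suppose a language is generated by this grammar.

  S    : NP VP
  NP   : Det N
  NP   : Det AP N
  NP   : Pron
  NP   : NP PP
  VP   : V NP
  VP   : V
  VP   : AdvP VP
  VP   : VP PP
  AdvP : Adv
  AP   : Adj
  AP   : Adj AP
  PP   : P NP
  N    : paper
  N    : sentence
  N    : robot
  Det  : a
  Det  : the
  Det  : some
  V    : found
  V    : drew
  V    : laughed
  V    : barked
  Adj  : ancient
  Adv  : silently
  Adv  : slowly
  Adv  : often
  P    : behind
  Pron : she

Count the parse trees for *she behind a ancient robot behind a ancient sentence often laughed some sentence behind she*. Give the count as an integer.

Two of the 6 distinct bracketings:
[S [NP [NP [Pron she]] [PP [P behind] [NP [NP [Det a] [AP [Adj ancient]] [N robot]] [PP [P behind] [NP [Det a] [AP [Adj ancient]] [N sentence]]]]]] [VP [AdvP [Adv often]] [VP [V laughed] [NP [NP [Det some] [N sentence]] [PP [P behind] [NP [Pron she]]]]]]]
[S [NP [NP [Pron she]] [PP [P behind] [NP [NP [Det a] [AP [Adj ancient]] [N robot]] [PP [P behind] [NP [Det a] [AP [Adj ancient]] [N sentence]]]]]] [VP [AdvP [Adv often]] [VP [VP [V laughed] [NP [Det some] [N sentence]]] [PP [P behind] [NP [Pron she]]]]]]
The difference turns on whether VP → VP PP is used at the relevant span, versus an alternative expansion of VP.

6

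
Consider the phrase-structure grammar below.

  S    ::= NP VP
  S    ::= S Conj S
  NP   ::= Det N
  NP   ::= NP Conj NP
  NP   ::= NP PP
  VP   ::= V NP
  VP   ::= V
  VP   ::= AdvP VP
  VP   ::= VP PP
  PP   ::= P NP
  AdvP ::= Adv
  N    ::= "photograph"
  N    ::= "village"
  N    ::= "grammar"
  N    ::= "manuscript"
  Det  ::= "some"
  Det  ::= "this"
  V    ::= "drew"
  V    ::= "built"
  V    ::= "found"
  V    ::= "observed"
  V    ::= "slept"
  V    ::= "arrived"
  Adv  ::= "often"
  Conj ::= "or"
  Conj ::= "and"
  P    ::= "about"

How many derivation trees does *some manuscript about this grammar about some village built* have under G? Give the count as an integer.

2

The two bracketings:
[S [NP [NP [Det some] [N manuscript]] [PP [P about] [NP [NP [Det this] [N grammar]] [PP [P about] [NP [Det some] [N village]]]]]] [VP [V built]]]
[S [NP [NP [NP [Det some] [N manuscript]] [PP [P about] [NP [Det this] [N grammar]]]] [PP [P about] [NP [Det some] [N village]]]] [VP [V built]]]
The trees differ in how a recursive rule is bracketed over the same span.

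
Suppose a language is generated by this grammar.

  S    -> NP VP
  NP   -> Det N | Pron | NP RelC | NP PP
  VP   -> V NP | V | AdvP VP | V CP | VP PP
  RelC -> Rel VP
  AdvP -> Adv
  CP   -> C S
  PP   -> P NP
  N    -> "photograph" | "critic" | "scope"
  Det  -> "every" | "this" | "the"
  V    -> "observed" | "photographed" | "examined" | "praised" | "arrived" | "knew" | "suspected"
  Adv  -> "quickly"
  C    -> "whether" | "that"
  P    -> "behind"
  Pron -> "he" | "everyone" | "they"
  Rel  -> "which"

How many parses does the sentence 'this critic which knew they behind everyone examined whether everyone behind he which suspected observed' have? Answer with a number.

6

Two of the 6 distinct bracketings:
[S [NP [NP [Det this] [N critic]] [RelC [Rel which] [VP [V knew] [NP [NP [Pron they]] [PP [P behind] [NP [Pron everyone]]]]]]] [VP [V examined] [CP [C whether] [S [NP [NP [NP [Pron everyone]] [PP [P behind] [NP [Pron he]]]] [RelC [Rel which] [VP [V suspected]]]] [VP [V observed]]]]]]
[S [NP [NP [Det this] [N critic]] [RelC [Rel which] [VP [V knew] [NP [NP [Pron they]] [PP [P behind] [NP [Pron everyone]]]]]]] [VP [V examined] [CP [C whether] [S [NP [NP [Pron everyone]] [PP [P behind] [NP [NP [Pron he]] [RelC [Rel which] [VP [V suspected]]]]]] [VP [V observed]]]]]]
The trees differ in how a recursive rule is bracketed over the same span.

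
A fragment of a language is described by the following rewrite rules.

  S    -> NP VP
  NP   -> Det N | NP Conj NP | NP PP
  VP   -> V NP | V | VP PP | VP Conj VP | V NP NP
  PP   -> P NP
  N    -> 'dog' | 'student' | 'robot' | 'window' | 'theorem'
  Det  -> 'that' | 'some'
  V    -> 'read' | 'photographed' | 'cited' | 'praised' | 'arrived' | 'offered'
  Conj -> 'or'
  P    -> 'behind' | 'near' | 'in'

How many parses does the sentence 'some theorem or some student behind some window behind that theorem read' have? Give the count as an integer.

5

Two of the 5 distinct bracketings:
[S [NP [NP [Det some] [N theorem]] [Conj or] [NP [NP [Det some] [N student]] [PP [P behind] [NP [NP [Det some] [N window]] [PP [P behind] [NP [Det that] [N theorem]]]]]]] [VP [V read]]]
[S [NP [NP [Det some] [N theorem]] [Conj or] [NP [NP [NP [Det some] [N student]] [PP [P behind] [NP [Det some] [N window]]]] [PP [P behind] [NP [Det that] [N theorem]]]]] [VP [V read]]]
The trees differ in how a recursive rule is bracketed over the same span.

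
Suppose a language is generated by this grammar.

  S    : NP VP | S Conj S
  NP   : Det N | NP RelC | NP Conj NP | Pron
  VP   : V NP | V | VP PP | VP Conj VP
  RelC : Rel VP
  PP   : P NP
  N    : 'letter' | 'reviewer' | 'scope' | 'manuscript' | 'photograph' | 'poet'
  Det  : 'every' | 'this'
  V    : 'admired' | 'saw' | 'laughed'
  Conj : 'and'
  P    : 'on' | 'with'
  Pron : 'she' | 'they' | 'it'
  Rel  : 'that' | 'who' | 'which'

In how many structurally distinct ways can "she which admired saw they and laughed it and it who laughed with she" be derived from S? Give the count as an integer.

6

Two of the 6 distinct bracketings:
[S [NP [NP [Pron she]] [RelC [Rel which] [VP [V admired]]]] [VP [VP [VP [V saw] [NP [Pron they]]] [Conj and] [VP [V laughed] [NP [NP [NP [Pron it]] [Conj and] [NP [Pron it]]] [RelC [Rel who] [VP [V laughed]]]]]] [PP [P with] [NP [Pron she]]]]]
[S [NP [NP [Pron she]] [RelC [Rel which] [VP [V admired]]]] [VP [VP [VP [V saw] [NP [Pron they]]] [Conj and] [VP [V laughed] [NP [NP [Pron it]] [Conj and] [NP [NP [Pron it]] [RelC [Rel who] [VP [V laughed]]]]]]] [PP [P with] [NP [Pron she]]]]]
The trees differ in how a recursive rule is bracketed over the same span.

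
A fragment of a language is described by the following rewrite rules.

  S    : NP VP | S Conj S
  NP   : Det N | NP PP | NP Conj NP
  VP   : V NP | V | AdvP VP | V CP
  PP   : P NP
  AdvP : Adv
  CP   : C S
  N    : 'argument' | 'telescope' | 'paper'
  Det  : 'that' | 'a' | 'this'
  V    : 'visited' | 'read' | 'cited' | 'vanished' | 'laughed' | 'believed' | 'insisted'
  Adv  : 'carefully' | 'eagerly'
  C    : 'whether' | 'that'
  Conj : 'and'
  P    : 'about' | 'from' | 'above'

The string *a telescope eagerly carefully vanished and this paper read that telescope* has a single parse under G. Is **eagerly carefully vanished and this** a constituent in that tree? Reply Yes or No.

No

[S [S [NP [Det a] [N telescope]] [VP [AdvP [Adv eagerly]] [VP [AdvP [Adv carefully]] [VP [V vanished]]]]] [Conj and] [S [NP [Det this] [N paper]] [VP [V read] [NP [Det that] [N telescope]]]]]
The smallest constituent containing 'eagerly carefully vanished and this' is the S spanning 'a telescope eagerly carefully vanished and this paper read that telescope'; no single node in the tree dominates exactly the given words.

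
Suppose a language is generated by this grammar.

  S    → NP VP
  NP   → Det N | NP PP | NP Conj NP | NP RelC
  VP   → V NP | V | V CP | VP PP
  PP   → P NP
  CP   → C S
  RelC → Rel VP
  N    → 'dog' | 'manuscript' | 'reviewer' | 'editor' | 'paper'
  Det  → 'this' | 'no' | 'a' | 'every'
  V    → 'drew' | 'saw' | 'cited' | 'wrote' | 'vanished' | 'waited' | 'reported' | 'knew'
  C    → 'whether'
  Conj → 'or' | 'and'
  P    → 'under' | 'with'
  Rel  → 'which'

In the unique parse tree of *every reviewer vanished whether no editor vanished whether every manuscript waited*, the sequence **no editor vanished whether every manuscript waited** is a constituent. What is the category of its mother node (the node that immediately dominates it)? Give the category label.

[S [NP [Det every] [N reviewer]] [VP [V vanished] [CP [C whether] [S [NP [Det no] [N editor]] [VP [V vanished] [CP [C whether] [S [NP [Det every] [N manuscript]] [VP [V waited]]]]]]]]]
The span 'no editor vanished whether every manuscript waited' is the S node built by S → NP VP.
Its mother is the CP built by CP → C S.

CP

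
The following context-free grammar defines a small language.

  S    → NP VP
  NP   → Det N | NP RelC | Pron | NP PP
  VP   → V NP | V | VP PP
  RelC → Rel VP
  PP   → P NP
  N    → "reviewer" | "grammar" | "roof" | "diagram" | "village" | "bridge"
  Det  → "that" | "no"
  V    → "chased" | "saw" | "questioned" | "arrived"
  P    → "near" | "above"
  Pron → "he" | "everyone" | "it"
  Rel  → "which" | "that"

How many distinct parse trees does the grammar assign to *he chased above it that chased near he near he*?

9

Two of the 9 distinct bracketings:
[S [NP [Pron he]] [VP [VP [V chased]] [PP [P above] [NP [NP [Pron it]] [RelC [Rel that] [VP [VP [V chased]] [PP [P near] [NP [NP [Pron he]] [PP [P near] [NP [Pron he]]]]]]]]]]]
[S [NP [Pron he]] [VP [VP [V chased]] [PP [P above] [NP [NP [Pron it]] [RelC [Rel that] [VP [VP [VP [V chased]] [PP [P near] [NP [Pron he]]]] [PP [P near] [NP [Pron he]]]]]]]]]
The difference turns on whether NP → NP PP is used at the relevant span, versus an alternative expansion of NP.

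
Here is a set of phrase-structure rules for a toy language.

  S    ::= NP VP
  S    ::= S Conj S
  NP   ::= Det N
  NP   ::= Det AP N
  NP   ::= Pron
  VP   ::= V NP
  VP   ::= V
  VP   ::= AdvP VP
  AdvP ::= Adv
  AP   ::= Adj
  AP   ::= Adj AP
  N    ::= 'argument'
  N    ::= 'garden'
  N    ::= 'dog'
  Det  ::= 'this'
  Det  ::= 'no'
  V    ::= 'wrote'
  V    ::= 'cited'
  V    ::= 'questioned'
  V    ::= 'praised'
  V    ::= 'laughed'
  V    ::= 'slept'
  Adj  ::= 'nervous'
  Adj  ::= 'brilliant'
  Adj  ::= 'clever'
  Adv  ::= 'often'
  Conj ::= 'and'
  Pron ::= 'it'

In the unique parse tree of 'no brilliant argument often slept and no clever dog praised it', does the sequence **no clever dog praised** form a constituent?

[S [S [NP [Det no] [AP [Adj brilliant]] [N argument]] [VP [AdvP [Adv often]] [VP [V slept]]]] [Conj and] [S [NP [Det no] [AP [Adj clever]] [N dog]] [VP [V praised] [NP [Pron it]]]]]
The smallest constituent containing 'no clever dog praised' is the S spanning 'no clever dog praised it'; no single node in the tree dominates exactly the given words.

No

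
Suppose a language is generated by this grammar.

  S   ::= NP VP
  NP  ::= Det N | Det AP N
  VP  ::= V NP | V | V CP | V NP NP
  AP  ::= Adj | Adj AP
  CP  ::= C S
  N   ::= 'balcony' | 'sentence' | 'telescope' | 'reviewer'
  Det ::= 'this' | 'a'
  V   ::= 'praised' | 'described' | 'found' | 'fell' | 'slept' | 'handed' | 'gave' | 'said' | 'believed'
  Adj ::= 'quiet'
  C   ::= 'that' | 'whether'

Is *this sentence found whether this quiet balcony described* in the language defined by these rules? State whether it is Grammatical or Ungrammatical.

S
  NP
    Det: this
    N: sentence
  VP
    V: found
    CP
      C: whether
      S
        NP
          Det: this
          AP
            Adj: quiet
          N: balcony
        VP
          V: described
Every word is introduced by a lexical rule and the phrasal rules combine the resulting categories into a single S.

Grammatical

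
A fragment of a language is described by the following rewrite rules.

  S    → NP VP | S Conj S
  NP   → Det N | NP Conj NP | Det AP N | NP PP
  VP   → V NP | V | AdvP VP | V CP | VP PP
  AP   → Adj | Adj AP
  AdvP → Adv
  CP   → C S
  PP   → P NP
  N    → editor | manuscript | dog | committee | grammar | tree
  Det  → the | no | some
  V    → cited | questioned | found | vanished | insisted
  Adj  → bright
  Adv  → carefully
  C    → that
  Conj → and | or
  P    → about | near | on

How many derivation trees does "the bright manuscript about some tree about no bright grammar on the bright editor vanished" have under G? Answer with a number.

Two of the 5 distinct bracketings:
[S [NP [NP [Det the] [AP [Adj bright]] [N manuscript]] [PP [P about] [NP [NP [Det some] [N tree]] [PP [P about] [NP [NP [Det no] [AP [Adj bright]] [N grammar]] [PP [P on] [NP [Det the] [AP [Adj bright]] [N editor]]]]]]]] [VP [V vanished]]]
[S [NP [NP [Det the] [AP [Adj bright]] [N manuscript]] [PP [P about] [NP [NP [NP [Det some] [N tree]] [PP [P about] [NP [Det no] [AP [Adj bright]] [N grammar]]]] [PP [P on] [NP [Det the] [AP [Adj bright]] [N editor]]]]]] [VP [V vanished]]]
The trees differ in how a recursive rule is bracketed over the same span.

5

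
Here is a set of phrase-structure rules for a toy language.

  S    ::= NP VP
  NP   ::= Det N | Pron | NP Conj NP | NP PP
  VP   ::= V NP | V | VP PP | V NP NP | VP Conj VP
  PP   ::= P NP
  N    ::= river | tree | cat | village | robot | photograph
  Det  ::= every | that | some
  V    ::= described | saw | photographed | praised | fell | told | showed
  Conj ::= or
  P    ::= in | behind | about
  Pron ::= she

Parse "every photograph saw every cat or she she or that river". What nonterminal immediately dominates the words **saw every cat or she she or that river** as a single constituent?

S
  NP
    Det: every
    N: photograph
  VP
    V: saw
    NP
      NP
        Det: every
        N: cat
      Conj: or
      NP
        Pron: she
    NP
      NP
        Pron: she
      Conj: or
      NP
        Det: that
        N: river
The span 'saw every cat or she she or that river' is the VP node built by VP → V NP NP.

VP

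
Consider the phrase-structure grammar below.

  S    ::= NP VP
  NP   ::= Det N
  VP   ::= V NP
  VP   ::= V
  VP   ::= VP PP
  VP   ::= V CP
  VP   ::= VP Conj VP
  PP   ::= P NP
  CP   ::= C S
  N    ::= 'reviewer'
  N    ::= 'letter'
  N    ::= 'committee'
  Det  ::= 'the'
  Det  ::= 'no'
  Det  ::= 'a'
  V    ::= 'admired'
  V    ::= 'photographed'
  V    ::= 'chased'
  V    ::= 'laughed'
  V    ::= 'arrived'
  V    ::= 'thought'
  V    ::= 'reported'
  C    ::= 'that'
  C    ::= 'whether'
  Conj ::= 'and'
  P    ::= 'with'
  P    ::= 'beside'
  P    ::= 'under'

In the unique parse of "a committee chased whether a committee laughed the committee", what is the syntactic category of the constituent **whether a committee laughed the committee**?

CP

S
  NP
    Det: a
    N: committee
  VP
    V: chased
    CP
      C: whether
      S
        NP
          Det: a
          N: committee
        VP
          V: laughed
          NP
            Det: the
            N: committee
The span 'whether a committee laughed the committee' is the CP node built by CP → C S.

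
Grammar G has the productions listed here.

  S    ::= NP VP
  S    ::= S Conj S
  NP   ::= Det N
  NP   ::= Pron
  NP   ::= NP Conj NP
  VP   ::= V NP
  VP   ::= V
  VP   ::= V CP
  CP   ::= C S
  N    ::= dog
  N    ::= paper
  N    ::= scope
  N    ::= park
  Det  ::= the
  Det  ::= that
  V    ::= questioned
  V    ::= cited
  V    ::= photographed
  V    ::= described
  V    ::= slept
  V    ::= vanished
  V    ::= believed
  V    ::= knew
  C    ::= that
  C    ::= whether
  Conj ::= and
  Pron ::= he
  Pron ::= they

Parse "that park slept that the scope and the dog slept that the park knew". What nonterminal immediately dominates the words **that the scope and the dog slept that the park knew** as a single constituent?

CP

[S [NP [Det that] [N park]] [VP [V slept] [CP [C that] [S [NP [NP [Det the] [N scope]] [Conj and] [NP [Det the] [N dog]]] [VP [V slept] [CP [C that] [S [NP [Det the] [N park]] [VP [V knew]]]]]]]]]
The span 'that the scope and the dog slept that the park knew' is the CP node built by CP → C S.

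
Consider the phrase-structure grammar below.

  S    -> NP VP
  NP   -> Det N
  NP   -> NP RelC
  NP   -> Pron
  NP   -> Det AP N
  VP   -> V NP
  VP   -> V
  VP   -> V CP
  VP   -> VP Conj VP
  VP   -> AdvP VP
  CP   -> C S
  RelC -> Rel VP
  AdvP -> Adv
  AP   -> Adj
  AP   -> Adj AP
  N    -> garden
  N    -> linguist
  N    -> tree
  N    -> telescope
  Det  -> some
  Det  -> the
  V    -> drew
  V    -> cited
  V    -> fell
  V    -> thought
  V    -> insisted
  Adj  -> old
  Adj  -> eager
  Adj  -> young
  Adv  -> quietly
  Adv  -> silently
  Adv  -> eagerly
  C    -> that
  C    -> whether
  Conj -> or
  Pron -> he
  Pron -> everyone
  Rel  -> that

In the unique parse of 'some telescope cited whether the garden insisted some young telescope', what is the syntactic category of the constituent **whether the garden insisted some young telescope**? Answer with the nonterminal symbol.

CP

S
  NP
    Det: some
    N: telescope
  VP
    V: cited
    CP
      C: whether
      S
        NP
          Det: the
          N: garden
        VP
          V: insisted
          NP
            Det: some
            AP
              Adj: young
            N: telescope
The span 'whether the garden insisted some young telescope' is the CP node built by CP → C S.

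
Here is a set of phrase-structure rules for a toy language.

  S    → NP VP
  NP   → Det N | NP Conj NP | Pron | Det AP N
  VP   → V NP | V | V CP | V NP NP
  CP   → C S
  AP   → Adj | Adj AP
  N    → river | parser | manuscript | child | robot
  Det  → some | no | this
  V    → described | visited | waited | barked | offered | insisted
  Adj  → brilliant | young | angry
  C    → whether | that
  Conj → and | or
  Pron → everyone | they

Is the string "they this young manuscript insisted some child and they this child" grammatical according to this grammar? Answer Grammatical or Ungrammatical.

For S → NP VP, the only prefix that parses as NP is 'they', but the remainder 'this young manuscript insisted some child and they this child' is not a VP under these rules.

Ungrammatical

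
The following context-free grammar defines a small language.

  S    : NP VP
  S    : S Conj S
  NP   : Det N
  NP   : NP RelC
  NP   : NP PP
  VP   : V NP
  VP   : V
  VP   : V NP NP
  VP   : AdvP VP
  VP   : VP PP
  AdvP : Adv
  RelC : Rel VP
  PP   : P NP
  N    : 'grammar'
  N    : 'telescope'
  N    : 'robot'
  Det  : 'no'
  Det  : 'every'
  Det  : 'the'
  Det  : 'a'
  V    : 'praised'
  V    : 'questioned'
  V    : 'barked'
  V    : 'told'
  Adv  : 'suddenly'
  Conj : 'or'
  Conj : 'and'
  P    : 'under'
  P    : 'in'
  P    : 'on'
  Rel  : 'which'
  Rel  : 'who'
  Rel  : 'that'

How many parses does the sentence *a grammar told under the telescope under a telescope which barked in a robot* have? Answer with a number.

10

Two of the 10 distinct bracketings:
[S [NP [Det a] [N grammar]] [VP [VP [V told]] [PP [P under] [NP [NP [NP [Det the] [N telescope]] [PP [P under] [NP [Det a] [N telescope]]]] [RelC [Rel which] [VP [VP [V barked]] [PP [P in] [NP [Det a] [N robot]]]]]]]]]
[S [NP [Det a] [N grammar]] [VP [VP [V told]] [PP [P under] [NP [NP [Det the] [N telescope]] [PP [P under] [NP [NP [Det a] [N telescope]] [RelC [Rel which] [VP [VP [V barked]] [PP [P in] [NP [Det a] [N robot]]]]]]]]]]]
The trees differ in how a recursive rule is bracketed over the same span.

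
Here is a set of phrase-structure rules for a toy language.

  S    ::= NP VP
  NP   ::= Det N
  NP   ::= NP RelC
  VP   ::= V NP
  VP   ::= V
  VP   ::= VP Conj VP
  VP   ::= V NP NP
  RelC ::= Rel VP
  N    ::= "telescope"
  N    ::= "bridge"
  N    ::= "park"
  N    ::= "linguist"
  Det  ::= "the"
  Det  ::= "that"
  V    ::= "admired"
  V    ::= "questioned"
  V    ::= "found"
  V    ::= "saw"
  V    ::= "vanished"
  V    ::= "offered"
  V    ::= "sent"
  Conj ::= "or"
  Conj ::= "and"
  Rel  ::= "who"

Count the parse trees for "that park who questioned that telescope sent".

1

[S [NP [NP [Det that] [N park]] [RelC [Rel who] [VP [V questioned] [NP [Det that] [N telescope]]]]] [VP [V sent]]]
No rule offers an alternative attachment or grouping for any span, so this is the only derivation.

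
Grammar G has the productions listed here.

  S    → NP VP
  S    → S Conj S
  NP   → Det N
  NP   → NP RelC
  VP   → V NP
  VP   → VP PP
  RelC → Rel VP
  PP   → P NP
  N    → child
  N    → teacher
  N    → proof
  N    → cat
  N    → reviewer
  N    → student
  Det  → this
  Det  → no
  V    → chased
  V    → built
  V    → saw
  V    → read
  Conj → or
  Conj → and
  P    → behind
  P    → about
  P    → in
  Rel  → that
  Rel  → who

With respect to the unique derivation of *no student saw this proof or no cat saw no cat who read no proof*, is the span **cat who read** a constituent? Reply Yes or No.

[S [S [NP [Det no] [N student]] [VP [V saw] [NP [Det this] [N proof]]]] [Conj or] [S [NP [Det no] [N cat]] [VP [V saw] [NP [NP [Det no] [N cat]] [RelC [Rel who] [VP [V read] [NP [Det no] [N proof]]]]]]]]
The smallest constituent containing 'cat who read' is the NP spanning 'no cat who read no proof'; no single node in the tree dominates exactly the given words.

No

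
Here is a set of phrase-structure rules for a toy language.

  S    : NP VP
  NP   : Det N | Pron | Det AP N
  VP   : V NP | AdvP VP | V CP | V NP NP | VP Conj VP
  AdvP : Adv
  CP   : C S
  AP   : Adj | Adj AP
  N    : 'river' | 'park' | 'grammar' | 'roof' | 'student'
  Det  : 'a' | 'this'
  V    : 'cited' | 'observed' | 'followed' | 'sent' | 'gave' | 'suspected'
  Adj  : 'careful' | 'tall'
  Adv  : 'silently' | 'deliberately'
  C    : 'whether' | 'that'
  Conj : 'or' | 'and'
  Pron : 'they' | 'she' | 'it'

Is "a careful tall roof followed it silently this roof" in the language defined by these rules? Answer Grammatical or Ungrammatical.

Ungrammatical

An Adv word can never sit immediately before a Det word in any string this grammar generates, so the substring 'silently this' rules out a derivation.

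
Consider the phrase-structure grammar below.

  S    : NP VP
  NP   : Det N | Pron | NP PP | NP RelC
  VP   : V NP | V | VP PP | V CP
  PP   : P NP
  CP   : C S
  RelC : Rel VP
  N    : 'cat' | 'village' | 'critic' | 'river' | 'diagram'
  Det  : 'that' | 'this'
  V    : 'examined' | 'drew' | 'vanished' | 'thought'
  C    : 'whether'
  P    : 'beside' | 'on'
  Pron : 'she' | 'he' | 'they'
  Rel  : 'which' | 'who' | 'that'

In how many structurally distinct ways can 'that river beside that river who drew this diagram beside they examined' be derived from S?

7

Two of the 7 distinct bracketings:
[S [NP [NP [Det that] [N river]] [PP [P beside] [NP [NP [NP [Det that] [N river]] [RelC [Rel who] [VP [V drew] [NP [Det this] [N diagram]]]]] [PP [P beside] [NP [Pron they]]]]]] [VP [V examined]]]
[S [NP [NP [Det that] [N river]] [PP [P beside] [NP [NP [Det that] [N river]] [RelC [Rel who] [VP [V drew] [NP [NP [Det this] [N diagram]] [PP [P beside] [NP [Pron they]]]]]]]]] [VP [V examined]]]
The trees differ in how a recursive rule is bracketed over the same span.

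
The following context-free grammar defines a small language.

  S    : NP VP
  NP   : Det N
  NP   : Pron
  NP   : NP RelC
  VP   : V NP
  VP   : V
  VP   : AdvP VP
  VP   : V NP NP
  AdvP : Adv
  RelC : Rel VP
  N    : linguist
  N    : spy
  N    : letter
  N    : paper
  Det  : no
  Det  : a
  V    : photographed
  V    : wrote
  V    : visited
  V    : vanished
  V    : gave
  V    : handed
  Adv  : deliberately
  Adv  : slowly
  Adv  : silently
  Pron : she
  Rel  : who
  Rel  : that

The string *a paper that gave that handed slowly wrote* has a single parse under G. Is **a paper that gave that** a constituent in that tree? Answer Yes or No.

[S [NP [NP [NP [Det a] [N paper]] [RelC [Rel that] [VP [V gave]]]] [RelC [Rel that] [VP [V handed]]]] [VP [AdvP [Adv slowly]] [VP [V wrote]]]]
The smallest constituent containing 'a paper that gave that' is the NP spanning 'a paper that gave that handed'; no single node in the tree dominates exactly the given words.

No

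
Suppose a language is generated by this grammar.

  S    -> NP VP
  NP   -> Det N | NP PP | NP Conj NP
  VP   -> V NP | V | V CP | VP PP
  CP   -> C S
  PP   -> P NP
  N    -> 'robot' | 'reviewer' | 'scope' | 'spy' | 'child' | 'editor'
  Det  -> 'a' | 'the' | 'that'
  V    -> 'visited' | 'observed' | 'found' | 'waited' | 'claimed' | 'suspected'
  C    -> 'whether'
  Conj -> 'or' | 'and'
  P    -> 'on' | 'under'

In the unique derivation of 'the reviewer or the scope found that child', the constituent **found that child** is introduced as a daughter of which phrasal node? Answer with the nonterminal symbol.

[S [NP [NP [Det the] [N reviewer]] [Conj or] [NP [Det the] [N scope]]] [VP [V found] [NP [Det that] [N child]]]]
The span 'found that child' is the VP node built by VP → V NP.
Its mother is the S built by S → NP VP.

S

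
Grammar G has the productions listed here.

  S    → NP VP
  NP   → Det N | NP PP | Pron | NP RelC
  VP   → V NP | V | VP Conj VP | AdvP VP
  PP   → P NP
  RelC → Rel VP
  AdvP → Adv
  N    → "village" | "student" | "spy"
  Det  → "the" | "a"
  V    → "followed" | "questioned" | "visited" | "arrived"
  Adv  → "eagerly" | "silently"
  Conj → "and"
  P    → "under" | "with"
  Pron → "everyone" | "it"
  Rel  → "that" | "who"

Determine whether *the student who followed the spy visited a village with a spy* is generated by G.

S
  NP
    NP
      Det: the
      N: student
    RelC
      Rel: who
      VP
        V: followed
        NP
          Det: the
          N: spy
  VP
    V: visited
    NP
      NP
        Det: a
        N: village
      PP
        P: with
        NP
          Det: a
          N: spy
Each bracket corresponds to one application of a listed rule, so the string is derivable from S.

Grammatical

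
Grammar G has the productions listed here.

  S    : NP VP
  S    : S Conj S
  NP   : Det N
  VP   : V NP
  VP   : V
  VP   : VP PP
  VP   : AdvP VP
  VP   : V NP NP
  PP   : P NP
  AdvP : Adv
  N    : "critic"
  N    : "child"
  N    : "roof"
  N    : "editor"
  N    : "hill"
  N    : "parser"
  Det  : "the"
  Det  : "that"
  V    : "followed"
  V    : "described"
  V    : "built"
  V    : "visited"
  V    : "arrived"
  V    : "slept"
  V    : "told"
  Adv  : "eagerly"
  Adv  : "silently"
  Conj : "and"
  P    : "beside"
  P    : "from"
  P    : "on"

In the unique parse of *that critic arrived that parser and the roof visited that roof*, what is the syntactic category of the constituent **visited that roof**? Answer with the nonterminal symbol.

VP

[S [S [NP [Det that] [N critic]] [VP [V arrived] [NP [Det that] [N parser]]]] [Conj and] [S [NP [Det the] [N roof]] [VP [V visited] [NP [Det that] [N roof]]]]]
The span 'visited that roof' is the VP node built by VP → V NP.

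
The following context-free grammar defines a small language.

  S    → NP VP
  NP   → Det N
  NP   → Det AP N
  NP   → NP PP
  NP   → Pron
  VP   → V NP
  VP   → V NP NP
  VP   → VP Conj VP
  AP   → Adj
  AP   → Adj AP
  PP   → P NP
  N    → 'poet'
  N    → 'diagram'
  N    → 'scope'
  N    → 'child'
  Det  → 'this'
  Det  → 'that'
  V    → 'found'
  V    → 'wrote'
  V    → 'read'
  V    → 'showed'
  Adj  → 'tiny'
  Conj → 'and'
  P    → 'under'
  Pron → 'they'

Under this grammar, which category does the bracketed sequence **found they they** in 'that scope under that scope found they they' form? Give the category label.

VP

[S [NP [NP [Det that] [N scope]] [PP [P under] [NP [Det that] [N scope]]]] [VP [V found] [NP [Pron they]] [NP [Pron they]]]]
The span 'found they they' is the VP node built by VP → V NP NP.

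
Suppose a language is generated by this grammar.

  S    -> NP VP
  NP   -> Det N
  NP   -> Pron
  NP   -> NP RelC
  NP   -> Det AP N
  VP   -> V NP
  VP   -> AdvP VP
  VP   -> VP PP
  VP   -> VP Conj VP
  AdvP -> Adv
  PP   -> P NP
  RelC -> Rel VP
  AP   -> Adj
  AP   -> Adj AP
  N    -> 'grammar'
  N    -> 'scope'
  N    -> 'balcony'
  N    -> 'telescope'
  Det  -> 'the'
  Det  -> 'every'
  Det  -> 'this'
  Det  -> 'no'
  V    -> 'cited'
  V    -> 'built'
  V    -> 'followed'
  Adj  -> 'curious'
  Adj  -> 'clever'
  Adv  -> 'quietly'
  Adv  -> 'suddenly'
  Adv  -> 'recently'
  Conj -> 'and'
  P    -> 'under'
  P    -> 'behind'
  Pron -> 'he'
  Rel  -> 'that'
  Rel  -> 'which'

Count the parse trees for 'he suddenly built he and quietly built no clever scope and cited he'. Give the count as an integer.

Two of the 7 distinct bracketings:
[S [NP [Pron he]] [VP [AdvP [Adv suddenly]] [VP [VP [V built] [NP [Pron he]]] [Conj and] [VP [AdvP [Adv quietly]] [VP [VP [V built] [NP [Det no] [AP [Adj clever]] [N scope]]] [Conj and] [VP [V cited] [NP [Pron he]]]]]]]]
[S [NP [Pron he]] [VP [AdvP [Adv suddenly]] [VP [VP [V built] [NP [Pron he]]] [Conj and] [VP [VP [AdvP [Adv quietly]] [VP [V built] [NP [Det no] [AP [Adj clever]] [N scope]]]] [Conj and] [VP [V cited] [NP [Pron he]]]]]]]
The trees differ in how a recursive rule is bracketed over the same span.

7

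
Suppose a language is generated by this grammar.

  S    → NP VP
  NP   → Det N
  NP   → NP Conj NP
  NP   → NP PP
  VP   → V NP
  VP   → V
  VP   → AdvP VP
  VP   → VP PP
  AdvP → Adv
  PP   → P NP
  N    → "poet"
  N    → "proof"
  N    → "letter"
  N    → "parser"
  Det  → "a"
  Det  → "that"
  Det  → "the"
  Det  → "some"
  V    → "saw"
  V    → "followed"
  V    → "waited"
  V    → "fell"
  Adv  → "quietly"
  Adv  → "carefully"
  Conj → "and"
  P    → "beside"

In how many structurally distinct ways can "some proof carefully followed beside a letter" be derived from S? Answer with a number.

The two bracketings:
[S [NP [Det some] [N proof]] [VP [AdvP [Adv carefully]] [VP [VP [V followed]] [PP [P beside] [NP [Det a] [N letter]]]]]]
[S [NP [Det some] [N proof]] [VP [VP [AdvP [Adv carefully]] [VP [V followed]]] [PP [P beside] [NP [Det a] [N letter]]]]]
The trees differ in how a recursive rule is bracketed over the same span.

2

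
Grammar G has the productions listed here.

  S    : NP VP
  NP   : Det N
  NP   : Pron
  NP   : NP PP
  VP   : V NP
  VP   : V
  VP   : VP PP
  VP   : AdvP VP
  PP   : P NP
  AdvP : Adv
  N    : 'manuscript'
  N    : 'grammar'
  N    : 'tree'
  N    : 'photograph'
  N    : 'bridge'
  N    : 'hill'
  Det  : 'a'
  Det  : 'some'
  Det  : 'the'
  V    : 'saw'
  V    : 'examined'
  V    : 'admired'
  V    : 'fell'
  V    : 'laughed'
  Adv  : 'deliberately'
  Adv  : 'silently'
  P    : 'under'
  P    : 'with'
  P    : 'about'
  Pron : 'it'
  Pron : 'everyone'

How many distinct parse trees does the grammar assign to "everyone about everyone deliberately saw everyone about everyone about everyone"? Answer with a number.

Two of the 9 distinct bracketings:
[S [NP [NP [Pron everyone]] [PP [P about] [NP [Pron everyone]]]] [VP [VP [AdvP [Adv deliberately]] [VP [V saw] [NP [Pron everyone]]]] [PP [P about] [NP [NP [Pron everyone]] [PP [P about] [NP [Pron everyone]]]]]]]
[S [NP [NP [Pron everyone]] [PP [P about] [NP [Pron everyone]]]] [VP [VP [VP [AdvP [Adv deliberately]] [VP [V saw] [NP [Pron everyone]]]] [PP [P about] [NP [Pron everyone]]]] [PP [P about] [NP [Pron everyone]]]]]
The trees differ in how a recursive rule is bracketed over the same span.

9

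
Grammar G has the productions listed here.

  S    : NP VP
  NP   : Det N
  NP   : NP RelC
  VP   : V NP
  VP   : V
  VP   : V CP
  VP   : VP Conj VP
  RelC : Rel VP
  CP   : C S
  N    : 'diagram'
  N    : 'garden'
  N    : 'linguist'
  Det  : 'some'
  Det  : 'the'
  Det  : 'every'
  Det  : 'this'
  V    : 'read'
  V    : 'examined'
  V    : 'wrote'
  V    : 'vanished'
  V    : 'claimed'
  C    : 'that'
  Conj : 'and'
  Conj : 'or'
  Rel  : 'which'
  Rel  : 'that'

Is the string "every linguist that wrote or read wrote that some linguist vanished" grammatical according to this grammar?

Grammatical

S
  NP
    NP
      Det: every
      N: linguist
    RelC
      Rel: that
      VP
        VP
          V: wrote
        Conj: or
        VP
          V: read
  VP
    V: wrote
    CP
      C: that
      S
        NP
          Det: some
          N: linguist
        VP
          V: vanished
The bracketing above is licensed at every node by one of the given productions, with S at the root.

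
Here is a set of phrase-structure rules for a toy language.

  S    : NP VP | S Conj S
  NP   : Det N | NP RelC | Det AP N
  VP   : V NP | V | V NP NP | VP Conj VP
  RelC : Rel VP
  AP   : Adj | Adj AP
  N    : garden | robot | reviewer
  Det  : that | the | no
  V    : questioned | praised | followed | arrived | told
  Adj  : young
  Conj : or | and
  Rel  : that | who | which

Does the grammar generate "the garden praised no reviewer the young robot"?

Grammatical

[S [NP [Det the] [N garden]] [VP [V praised] [NP [Det no] [N reviewer]] [NP [Det the] [AP [Adj young]] [N robot]]]]
Every word is introduced by a lexical rule and the phrasal rules combine the resulting categories into a single S.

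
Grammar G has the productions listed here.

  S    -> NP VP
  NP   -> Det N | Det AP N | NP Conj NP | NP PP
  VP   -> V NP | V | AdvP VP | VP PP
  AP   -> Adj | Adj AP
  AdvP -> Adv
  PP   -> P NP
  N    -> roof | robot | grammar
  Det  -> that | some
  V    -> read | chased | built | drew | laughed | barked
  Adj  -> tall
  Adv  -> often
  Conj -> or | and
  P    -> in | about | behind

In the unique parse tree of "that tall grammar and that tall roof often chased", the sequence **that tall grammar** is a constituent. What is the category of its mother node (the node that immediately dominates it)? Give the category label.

NP

S
  NP
    NP
      Det: that
      AP
        Adj: tall
      N: grammar
    Conj: and
    NP
      Det: that
      AP
        Adj: tall
      N: roof
  VP
    AdvP
      Adv: often
    VP
      V: chased
The span 'that tall grammar' is the NP node built by NP → Det AP N.
Its mother is the NP built by NP → NP Conj NP.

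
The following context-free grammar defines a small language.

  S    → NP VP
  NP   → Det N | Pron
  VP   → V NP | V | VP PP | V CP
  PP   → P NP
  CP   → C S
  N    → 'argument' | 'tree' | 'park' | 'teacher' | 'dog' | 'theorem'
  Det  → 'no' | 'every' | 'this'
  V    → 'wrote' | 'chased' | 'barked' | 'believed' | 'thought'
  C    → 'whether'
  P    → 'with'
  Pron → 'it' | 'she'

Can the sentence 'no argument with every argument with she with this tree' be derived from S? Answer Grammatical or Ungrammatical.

Ungrammatical

For S → NP VP, the only prefix that parses as NP is 'no argument', but the remainder 'with every argument with she with this tree' is not a VP under these rules.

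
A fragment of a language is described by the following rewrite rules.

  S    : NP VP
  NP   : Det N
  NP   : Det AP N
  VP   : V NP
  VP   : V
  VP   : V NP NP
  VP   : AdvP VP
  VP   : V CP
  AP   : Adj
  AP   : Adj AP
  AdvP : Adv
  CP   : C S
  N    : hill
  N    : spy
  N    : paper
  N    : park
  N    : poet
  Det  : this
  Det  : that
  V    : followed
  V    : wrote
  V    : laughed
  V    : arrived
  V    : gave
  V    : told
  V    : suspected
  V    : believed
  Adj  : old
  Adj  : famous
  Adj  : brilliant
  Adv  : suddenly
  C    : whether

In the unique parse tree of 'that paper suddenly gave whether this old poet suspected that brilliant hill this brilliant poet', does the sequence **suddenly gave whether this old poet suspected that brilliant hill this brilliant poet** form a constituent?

[S [NP [Det that] [N paper]] [VP [AdvP [Adv suddenly]] [VP [V gave] [CP [C whether] [S [NP [Det this] [AP [Adj old]] [N poet]] [VP [V suspected] [NP [Det that] [AP [Adj brilliant]] [N hill]] [NP [Det this] [AP [Adj brilliant]] [N poet]]]]]]]]
The words 'suddenly gave whether this old poet suspected that brilliant hill this brilliant poet' are exhaustively dominated by a single VP node (built by VP → AdvP VP), so they form a constituent.

Yes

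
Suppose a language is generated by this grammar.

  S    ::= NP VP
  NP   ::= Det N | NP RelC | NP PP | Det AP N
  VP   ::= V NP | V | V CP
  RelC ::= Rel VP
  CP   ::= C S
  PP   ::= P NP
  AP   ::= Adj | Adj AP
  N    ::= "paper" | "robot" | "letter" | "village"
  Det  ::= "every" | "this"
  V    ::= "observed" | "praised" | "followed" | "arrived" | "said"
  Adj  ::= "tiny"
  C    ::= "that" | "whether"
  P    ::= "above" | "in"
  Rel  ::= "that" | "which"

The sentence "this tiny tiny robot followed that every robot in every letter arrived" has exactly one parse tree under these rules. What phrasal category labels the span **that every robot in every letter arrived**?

CP

[S [NP [Det this] [AP [Adj tiny] [AP [Adj tiny]]] [N robot]] [VP [V followed] [CP [C that] [S [NP [NP [Det every] [N robot]] [PP [P in] [NP [Det every] [N letter]]]] [VP [V arrived]]]]]]
The span 'that every robot in every letter arrived' is the CP node built by CP → C S.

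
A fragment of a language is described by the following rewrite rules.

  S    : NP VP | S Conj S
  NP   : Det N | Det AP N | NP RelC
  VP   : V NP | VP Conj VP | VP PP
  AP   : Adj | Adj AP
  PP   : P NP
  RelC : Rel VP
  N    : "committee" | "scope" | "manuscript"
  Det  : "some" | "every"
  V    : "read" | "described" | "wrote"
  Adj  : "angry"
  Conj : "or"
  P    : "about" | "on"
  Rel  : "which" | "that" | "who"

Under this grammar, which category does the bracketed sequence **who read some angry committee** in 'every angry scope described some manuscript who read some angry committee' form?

S
  NP
    Det: every
    AP
      Adj: angry
    N: scope
  VP
    V: described
    NP
      NP
        Det: some
        N: manuscript
      RelC
        Rel: who
        VP
          V: read
          NP
            Det: some
            AP
              Adj: angry
            N: committee
The span 'who read some angry committee' is the RelC node built by RelC → Rel VP.

RelC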